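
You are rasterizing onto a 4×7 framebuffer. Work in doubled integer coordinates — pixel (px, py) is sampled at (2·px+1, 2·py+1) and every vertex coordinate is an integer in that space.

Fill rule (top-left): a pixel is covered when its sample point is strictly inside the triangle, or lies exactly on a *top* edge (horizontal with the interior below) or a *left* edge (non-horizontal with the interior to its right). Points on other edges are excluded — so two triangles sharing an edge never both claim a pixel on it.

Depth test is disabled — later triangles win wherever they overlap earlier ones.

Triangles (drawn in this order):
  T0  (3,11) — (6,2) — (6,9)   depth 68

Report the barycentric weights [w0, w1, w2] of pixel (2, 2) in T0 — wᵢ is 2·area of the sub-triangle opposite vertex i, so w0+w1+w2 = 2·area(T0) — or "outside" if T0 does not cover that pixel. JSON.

T0:
  2·area = 21
  edge (3, 11)→(6, 2): d=(3,-9) top-left  bias=+0
  edge (6, 2)→(6, 9): d=(0,7) right/bottom  bias=-1
  edge (6, 9)→(3, 11): d=(-3,2) right/bottom  bias=-1
    (2,2)@(5, 5): e=[0,7,14] → #  [on edge]
    (3,2)@(7, 5): e=[18,-7,10] → ·
    (2,3)@(5, 7): e=[6,7,8] → #
    (3,3)@(7, 7): e=[24,-7,4] → ·
    (2,4)@(5, 9): e=[12,7,2] → #
    (3,4)@(7, 9): e=[30,-7,-2] → ·
    (1,5)@(3, 11): e=[0,21,0] → ·  [on edge]
    (2,5)@(5, 11): e=[18,7,-4] → ·
  covered (3 px):
    · · · ·
    · · · ·
    · · # ·
    · · # ·
    · · # ·
    · · · ·
    · · · ·

Result: [7,14,0]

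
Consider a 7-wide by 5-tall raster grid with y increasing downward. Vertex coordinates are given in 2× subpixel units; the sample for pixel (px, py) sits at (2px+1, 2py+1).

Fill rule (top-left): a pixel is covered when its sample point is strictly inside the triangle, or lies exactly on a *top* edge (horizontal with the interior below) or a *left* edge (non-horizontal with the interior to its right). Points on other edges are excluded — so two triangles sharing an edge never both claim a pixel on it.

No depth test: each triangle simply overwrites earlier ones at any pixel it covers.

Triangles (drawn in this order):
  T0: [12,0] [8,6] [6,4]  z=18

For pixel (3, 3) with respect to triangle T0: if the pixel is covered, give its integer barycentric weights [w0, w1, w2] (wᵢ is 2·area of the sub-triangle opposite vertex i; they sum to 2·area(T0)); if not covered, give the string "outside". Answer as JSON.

T0:
  2·area = 20
  edge (12, 0)→(8, 6): d=(-4,6) right/bottom  bias=-1
  edge (8, 6)→(6, 4): d=(-2,-2) top-left  bias=+0
  edge (6, 4)→(12, 0): d=(6,-4) top-left  bias=+0
    (1,0)@(3, 1): e=[50,0,-30] → .  [on edge]
    (5,0)@(11, 1): e=[2,16,2] → X
    (6,0)@(13, 1): e=[-10,20,10] → .
    (2,1)@(5, 3): e=[30,0,-10] → .  [on edge]
    (4,1)@(9, 3): e=[6,8,6] → X
    (5,1)@(11, 3): e=[-6,12,14] → .
    (3,2)@(7, 5): e=[10,0,10] → X  [on edge]
    (4,2)@(9, 5): e=[-2,4,18] → .
    (3,3)@(7, 7): e=[2,-4,22] → .
    (4,3)@(9, 7): e=[-10,0,30] → .  [on edge]
    (5,4)@(11, 9): e=[-30,0,50] → .  [on edge]
  covered (3 px):
    . . . . . X .
    . . . . X . .
    . . . X . . .
    . . . . . . .
    . . . . . . .

Final: "outside"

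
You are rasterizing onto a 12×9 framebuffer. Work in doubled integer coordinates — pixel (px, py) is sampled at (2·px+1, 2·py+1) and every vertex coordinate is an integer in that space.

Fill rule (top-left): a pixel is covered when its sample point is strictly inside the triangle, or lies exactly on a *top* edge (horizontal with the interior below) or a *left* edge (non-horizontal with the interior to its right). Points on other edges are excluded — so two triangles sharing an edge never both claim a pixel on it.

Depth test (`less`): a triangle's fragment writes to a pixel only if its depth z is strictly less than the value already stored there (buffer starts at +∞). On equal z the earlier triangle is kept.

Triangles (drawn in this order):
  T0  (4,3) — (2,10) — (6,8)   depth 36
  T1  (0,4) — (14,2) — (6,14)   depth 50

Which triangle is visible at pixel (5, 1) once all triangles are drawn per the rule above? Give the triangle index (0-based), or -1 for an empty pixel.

T0:
  2·area = 24  (B↔C swapped to make it positive)
  edge (4, 3)→(6, 8): d=(2,5) right/bottom  bias=-1
  edge (6, 8)→(2, 10): d=(-4,2) right/bottom  bias=-1
  edge (2, 10)→(4, 3): d=(2,-7) top-left  bias=+0
    (1,3)@(3, 7): e=[13,10,1] → X
    (2,3)@(5, 7): e=[3,6,15] → X
    (3,3)@(7, 7): e=[-7,2,29] → .
    (1,4)@(3, 9): e=[17,2,5] → X
    (2,4)@(5, 9): e=[7,-2,19] → .
    (1,5)@(3, 11): e=[21,-6,9] → .
  covered (3 px):
    . . . . . . . . . . . .
    . . . . . . . . . . . .
    . . . . . . . . . . . .
    . X X . . . . . . . . .
    . X . . . . . . . . . .
    . . . . . . . . . . . .
    . . . . . . . . . . . .
    . . . . . . . . . . . .
    . . . . . . . . . . . .
T1:
  2·area = 152
  edge (0, 4)→(14, 2): d=(14,-2) top-left  bias=+0
  edge (14, 2)→(6, 14): d=(-8,12) right/bottom  bias=-1
  edge (6, 14)→(0, 4): d=(-6,-10) top-left  bias=+0
    (10,0)@(21, 1): e=[0,-76,228] → .  [on edge]
    (3,1)@(7, 3): e=[0,76,76] → X  [on edge]
    (4,1)@(9, 3): e=[4,52,96] → X
    (5,1)@(11, 3): e=[8,28,116] → X
    (6,1)@(13, 3): e=[12,4,136] → X
    (7,1)@(15, 3): e=[16,-20,156] → .
    (0,2)@(1, 5): e=[16,132,4] → X
    (1,2)@(3, 5): e=[20,108,24] → X
    (2,2)@(5, 5): e=[24,84,44] → X
    (6,2)@(13, 5): e=[40,-12,124] → .
    (0,3)@(1, 7): e=[44,116,-8] → .
    (1,3)@(3, 7): e=[48,92,12] → X
    (1,4)@(3, 9): e=[76,76,0] → X  [on edge]
  covered (20 px):
    . . . . . . . . . . . .
    . . . X X X X . . . . .
    X X X X X X . . . . . .
    . X X X X . . . . . . .
    . X X X X . . . . . . .
    . . X X . . . . . . . .
    . . . . . . . . . . . .
    . . . . . . . . . . . .
    . . . . . . . . . . . .

Z-buffer (winner per pixel, '.' = empty):
  . . . . . . . . . . . .
  . . . 1 1 1 1 . . . . .
  1 1 1 1 1 1 . . . . . .
  . 0 0 1 1 . . . . . . .
  . 0 1 1 1 . . . . . . .
  . . 1 1 . . . . . . . .
  . . . . . . . . . . . .
  . . . . . . . . . . . .
  . . . . . . . . . . . .

Final: 1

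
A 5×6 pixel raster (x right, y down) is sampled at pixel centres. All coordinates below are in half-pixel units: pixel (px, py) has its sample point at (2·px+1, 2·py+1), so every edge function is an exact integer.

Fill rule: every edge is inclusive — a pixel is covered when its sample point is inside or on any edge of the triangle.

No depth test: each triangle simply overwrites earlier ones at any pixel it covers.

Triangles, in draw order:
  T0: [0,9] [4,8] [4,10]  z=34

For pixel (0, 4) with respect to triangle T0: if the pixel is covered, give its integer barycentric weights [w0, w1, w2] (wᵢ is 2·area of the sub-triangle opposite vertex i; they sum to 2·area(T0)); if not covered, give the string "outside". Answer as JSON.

T0:
  2·area = 8
  edge (0, 9)→(4, 8): d=(4,-1) inclusive
  edge (4, 8)→(4, 10): d=(0,2) inclusive
  edge (4, 10)→(0, 9): d=(-4,-1) inclusive
    (0,4)@(1, 9): e=[1,6,1] → █
    (1,4)@(3, 9): e=[3,2,3] → █
    (2,4)@(5, 9): e=[5,-2,5] → ·
    (0,5)@(1, 11): e=[9,6,-7] → ·
    (1,5)@(3, 11): e=[11,2,-5] → ·
  covered (2 px):
    · · · · ·
    · · · · ·
    · · · · ·
    · · · · ·
    █ █ · · ·
    · · · · ·

Answer: [6,1,1]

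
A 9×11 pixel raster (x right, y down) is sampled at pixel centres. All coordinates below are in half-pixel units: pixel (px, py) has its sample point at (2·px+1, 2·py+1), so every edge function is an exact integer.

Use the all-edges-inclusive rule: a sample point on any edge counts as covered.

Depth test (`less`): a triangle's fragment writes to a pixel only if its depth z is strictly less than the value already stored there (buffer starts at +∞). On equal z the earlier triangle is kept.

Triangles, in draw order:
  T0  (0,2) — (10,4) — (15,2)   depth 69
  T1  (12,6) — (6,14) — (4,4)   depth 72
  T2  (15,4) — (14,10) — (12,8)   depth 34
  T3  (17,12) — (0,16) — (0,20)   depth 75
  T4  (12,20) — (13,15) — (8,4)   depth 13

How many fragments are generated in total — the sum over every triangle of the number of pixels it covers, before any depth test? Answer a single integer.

T0:
  2·area = 30  (B↔C swapped to make it positive)
  edge (0, 2)→(15, 2): d=(15,0) inclusive
  edge (15, 2)→(10, 4): d=(-5,2) inclusive
  edge (10, 4)→(0, 2): d=(-10,-2) inclusive
    (2,1)@(5, 3): e=[15,15,0] → #  [on edge]
    (3,1)@(7, 3): e=[15,11,4] → #
    (4,1)@(9, 3): e=[15,7,8] → #
    (5,1)@(11, 3): e=[15,3,12] → #
    (6,1)@(13, 3): e=[15,-1,16] → ·
    (2,2)@(5, 5): e=[45,5,-20] → ·
    (3,2)@(7, 5): e=[45,1,-16] → ·
    (4,2)@(9, 5): e=[45,-3,-12] → ·
    (5,2)@(11, 5): e=[45,-7,-8] → ·
    (7,2)@(15, 5): e=[45,-15,0] → ·  [on edge]
  covered (4 px):
    · · · · · · · · ·
    · · # # # # · · ·
    · · · · · · · · ·
    · · · · · · · · ·
    · · · · · · · · ·
    · · · · · · · · ·
    · · · · · · · · ·
    · · · · · · · · ·
    · · · · · · · · ·
    · · · · · · · · ·
    · · · · · · · · ·
T1:
  2·area = 76
  edge (12, 6)→(6, 14): d=(-6,8) inclusive
  edge (6, 14)→(4, 4): d=(-2,-10) inclusive
  edge (4, 4)→(12, 6): d=(8,2) inclusive
    (2,2)@(5, 5): e=[62,8,6] → #
    (3,2)@(7, 5): e=[46,28,2] → #
    (4,2)@(9, 5): e=[30,48,-2] → ·
    (2,3)@(5, 7): e=[50,4,22] → #
    (4,3)@(9, 7): e=[18,44,14] → #
    (5,3)@(11, 7): e=[2,64,10] → #
    (6,3)@(13, 7): e=[-14,84,6] → ·
    (2,4)@(5, 9): e=[38,0,38] → #  [on edge]
    (5,4)@(11, 9): e=[-10,60,26] → ·
    (2,5)@(5, 11): e=[26,-4,54] → ·
    (3,5)@(7, 11): e=[10,16,50] → #
    (4,5)@(9, 11): e=[-6,36,46] → ·
    (3,9)@(7, 19): e=[-38,0,114] → ·  [on edge]
  covered (10 px):
    · · · · · · · · ·
    · · · · · · · · ·
    · · # # · · · · ·
    · · # # # # · · ·
    · · # # # · · · ·
    · · · # · · · · ·
    · · · · · · · · ·
    · · · · · · · · ·
    · · · · · · · · ·
    · · · · · · · · ·
    · · · · · · · · ·
T2:
  2·area = 14
  edge (15, 4)→(14, 10): d=(-1,6) inclusive
  edge (14, 10)→(12, 8): d=(-2,-2) inclusive
  edge (12, 8)→(15, 4): d=(3,-4) inclusive
    (2,0)@(5, 1): e=[63,0,-49] → ·  [on edge]
    (3,1)@(7, 3): e=[49,0,-35] → ·  [on edge]
    (4,2)@(9, 5): e=[35,0,-21] → ·  [on edge]
    (5,3)@(11, 7): e=[21,0,-7] → ·  [on edge]
    (6,3)@(13, 7): e=[9,4,1] → #
    (7,3)@(15, 7): e=[-3,8,9] → ·
    (6,4)@(13, 9): e=[7,0,7] → #  [on edge]
    (7,4)@(15, 9): e=[-5,4,15] → ·
    (6,5)@(13, 11): e=[5,-4,13] → ·
    (7,5)@(15, 11): e=[-7,0,21] → ·  [on edge]
    (8,6)@(17, 13): e=[-21,0,35] → ·  [on edge]
  covered (2 px):
    · · · · · · · · ·
    · · · · · · · · ·
    · · · · · · · · ·
    · · · · · · # · ·
    · · · · · · # · ·
    · · · · · · · · ·
    · · · · · · · · ·
    · · · · · · · · ·
    · · · · · · · · ·
    · · · · · · · · ·
    · · · · · · · · ·
T3:
  2·area = 68  (B↔C swapped to make it positive)
  edge (17, 12)→(0, 20): d=(-17,8) inclusive
  edge (0, 20)→(0, 16): d=(0,-4) inclusive
  edge (0, 16)→(17, 12): d=(17,-4) inclusive
    (6,6)@(13, 13): e=[15,52,1] → #
    (7,6)@(15, 13): e=[-1,60,9] → ·
    (2,7)@(5, 15): e=[45,20,3] → #
    (3,7)@(7, 15): e=[29,28,11] → #
    (4,7)@(9, 15): e=[13,36,19] → #
    (5,7)@(11, 15): e=[-3,44,27] → ·
    (6,7)@(13, 15): e=[-19,52,35] → ·
    (0,8)@(1, 17): e=[43,4,21] → #
    (1,8)@(3, 17): e=[27,12,29] → #
    (3,8)@(7, 17): e=[-5,28,45] → ·
    (4,8)@(9, 17): e=[-21,36,53] → ·
    (0,9)@(1, 19): e=[9,4,55] → #
  covered (8 px):
    · · · · · · · · ·
    · · · · · · · · ·
    · · · · · · · · ·
    · · · · · · · · ·
    · · · · · · · · ·
    · · · · · · · · ·
    · · · · · · # · ·
    · · # # # · · · ·
    # # # · · · · · ·
    # · · · · · · · ·
    · · · · · · · · ·
T4:
  2·area = 36  (B↔C swapped to make it positive)
  edge (12, 20)→(8, 4): d=(-4,-16) inclusive
  edge (8, 4)→(13, 15): d=(5,11) inclusive
  edge (13, 15)→(12, 20): d=(-1,5) inclusive
    (7,2)@(15, 5): e=[108,-72,0] → ·  [on edge]
    (4,3)@(9, 7): e=[4,4,28] → #
    (5,3)@(11, 7): e=[36,-18,18] → ·
    (4,4)@(9, 9): e=[-4,14,26] → ·
    (5,5)@(11, 11): e=[20,2,14] → #
    (6,5)@(13, 11): e=[52,-20,4] → ·
    (5,6)@(11, 13): e=[12,12,12] → #
    (6,6)@(13, 13): e=[44,-10,2] → ·
    (5,7)@(11, 15): e=[4,22,10] → #
    (6,7)@(13, 15): e=[36,0,0] → #  [on edge]
    (7,7)@(15, 15): e=[68,-22,-10] → ·
    (5,8)@(11, 17): e=[-4,32,8] → ·
  covered (5 px):
    · · · · · · · · ·
    · · · · · · · · ·
    · · · · · · · · ·
    · · · · # · · · ·
    · · · · · · · · ·
    · · · · · # · · ·
    · · · · · # · · ·
    · · · · · # # · ·
    · · · · · · · · ·
    · · · · · · · · ·
    · · · · · · · · ·

Answer: 29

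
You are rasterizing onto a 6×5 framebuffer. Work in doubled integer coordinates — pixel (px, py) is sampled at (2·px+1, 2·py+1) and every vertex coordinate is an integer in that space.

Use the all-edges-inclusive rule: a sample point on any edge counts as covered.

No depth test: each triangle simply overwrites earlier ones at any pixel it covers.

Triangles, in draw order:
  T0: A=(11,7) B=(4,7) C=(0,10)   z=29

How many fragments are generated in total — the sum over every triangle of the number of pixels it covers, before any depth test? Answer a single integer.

T0:
  2·area = 21  (B↔C swapped to make it positive)
  edge (11, 7)→(0, 10): d=(-11,3) inclusive
  edge (0, 10)→(4, 7): d=(4,-3) inclusive
  edge (4, 7)→(11, 7): d=(7,0) inclusive
    (0,3)@(1, 7): e=[30,-9,0] → ·  [on edge]
    (1,3)@(3, 7): e=[24,-3,0] → ·  [on edge]
    (2,3)@(5, 7): e=[18,3,0] → #  [on edge]
    (3,3)@(7, 7): e=[12,9,0] → #  [on edge]
    (4,3)@(9, 7): e=[6,15,0] → #  [on edge]
    (5,3)@(11, 7): e=[0,21,0] → #  [on edge]
    (1,4)@(3, 9): e=[2,5,14] → #
    (2,4)@(5, 9): e=[-4,11,14] → ·
    (3,4)@(7, 9): e=[-10,17,14] → ·
    (4,4)@(9, 9): e=[-16,23,14] → ·
    (5,4)@(11, 9): e=[-22,29,14] → ·
  covered (5 px):
    · · · · · ·
    · · · · · ·
    · · · · · ·
    · · # # # #
    · # · · · ·

Answer: 5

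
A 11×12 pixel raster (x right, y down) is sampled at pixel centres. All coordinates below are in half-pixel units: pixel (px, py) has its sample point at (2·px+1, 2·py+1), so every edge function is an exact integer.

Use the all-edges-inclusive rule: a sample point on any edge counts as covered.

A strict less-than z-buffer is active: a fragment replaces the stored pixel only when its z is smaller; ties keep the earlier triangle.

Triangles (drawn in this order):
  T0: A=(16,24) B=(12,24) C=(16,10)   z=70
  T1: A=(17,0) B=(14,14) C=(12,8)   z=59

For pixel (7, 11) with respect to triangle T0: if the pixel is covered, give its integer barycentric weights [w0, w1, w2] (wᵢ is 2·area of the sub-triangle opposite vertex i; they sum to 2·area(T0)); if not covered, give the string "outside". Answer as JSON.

T0:
  2·area = 56
  edge (16, 24)→(12, 24): d=(-4,0) inclusive
  edge (12, 24)→(16, 10): d=(4,-14) inclusive
  edge (16, 10)→(16, 24): d=(0,14) inclusive
    (7,7)@(15, 15): e=[36,6,14] → X
    (8,7)@(17, 15): e=[36,34,-14] → .
    (7,8)@(15, 17): e=[28,14,14] → X
    (8,8)@(17, 17): e=[28,42,-14] → .
    (7,9)@(15, 19): e=[20,22,14] → X
    (8,9)@(17, 19): e=[20,50,-14] → .
    (6,10)@(13, 21): e=[12,2,42] → X
    (8,10)@(17, 21): e=[12,58,-14] → .
    (6,11)@(13, 23): e=[4,10,42] → X
    (8,11)@(17, 23): e=[4,66,-14] → .
  covered (7 px):
    . . . . . . . . . . .
    . . . . . . . . . . .
    . . . . . . . . . . .
    . . . . . . . . . . .
    . . . . . . . . . . .
    . . . . . . . . . . .
    . . . . . . . . . . .
    . . . . . . . X . . .
    . . . . . . . X . . .
    . . . . . . . X . . .
    . . . . . . X X . . .
    . . . . . . X X . . .
T1:
  2·area = 46
  edge (17, 0)→(14, 14): d=(-3,14) inclusive
  edge (14, 14)→(12, 8): d=(-2,-6) inclusive
  edge (12, 8)→(17, 0): d=(5,-8) inclusive
    (5,2)@(11, 5): e=[69,0,-23] → .  [on edge]
    (7,2)@(15, 5): e=[13,24,9] → X
    (8,2)@(17, 5): e=[-15,36,25] → .
    (6,3)@(13, 7): e=[35,8,3] → X
    (8,3)@(17, 7): e=[-21,32,35] → .
    (6,4)@(13, 9): e=[29,4,13] → X
    (8,4)@(17, 9): e=[-27,28,45] → .
    (6,5)@(13, 11): e=[23,0,23] → X  [on edge]
    (7,5)@(15, 11): e=[-5,12,39] → .
    (6,6)@(13, 13): e=[17,-4,33] → .
    (7,8)@(15, 17): e=[-23,0,69] → .  [on edge]
    (8,11)@(17, 23): e=[-69,0,115] → .  [on edge]
  covered (6 px):
    . . . . . . . . . . .
    . . . . . . . . . . .
    . . . . . . . X . . .
    . . . . . . X X . . .
    . . . . . . X X . . .
    . . . . . . X . . . .
    . . . . . . . . . . .
    . . . . . . . . . . .
    . . . . . . . . . . .
    . . . . . . . . . . .
    . . . . . . . . . . .
    . . . . . . . . . . .

Answer: [38,14,4]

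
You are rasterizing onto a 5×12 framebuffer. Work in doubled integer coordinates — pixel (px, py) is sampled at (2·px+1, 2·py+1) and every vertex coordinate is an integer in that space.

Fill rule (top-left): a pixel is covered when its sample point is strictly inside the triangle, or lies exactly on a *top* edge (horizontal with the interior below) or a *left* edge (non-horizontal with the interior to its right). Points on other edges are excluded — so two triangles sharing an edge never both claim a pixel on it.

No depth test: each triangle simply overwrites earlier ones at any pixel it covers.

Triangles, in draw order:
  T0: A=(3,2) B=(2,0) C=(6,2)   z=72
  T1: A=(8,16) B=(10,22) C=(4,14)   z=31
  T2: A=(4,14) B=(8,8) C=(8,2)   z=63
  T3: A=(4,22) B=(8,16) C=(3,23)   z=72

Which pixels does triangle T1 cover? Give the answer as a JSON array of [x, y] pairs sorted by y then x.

T0:
  2·area = 6
  edge (3, 2)→(2, 0): d=(-1,-2) top-left  bias=+0
  edge (2, 0)→(6, 2): d=(4,2) right/bottom  bias=-1
  edge (6, 2)→(3, 2): d=(-3,0) right/bottom  bias=-1
    (1,0)@(3, 1): e=[1,2,3] → #
    (2,0)@(5, 1): e=[5,-2,3] → ·
    (1,1)@(3, 3): e=[-1,10,-3] → ·
  covered (1 px):
    · # · · ·
    · · · · ·
    · · · · ·
    · · · · ·
    · · · · ·
    · · · · ·
    · · · · ·
    · · · · ·
    · · · · ·
    · · · · ·
    · · · · ·
    · · · · ·
T1:
  2·area = 20
  edge (8, 16)→(10, 22): d=(2,6) right/bottom  bias=-1
  edge (10, 22)→(4, 14): d=(-6,-8) top-left  bias=+0
  edge (4, 14)→(8, 16): d=(4,2) right/bottom  bias=-1
    (1,0)@(3, 1): e=[0,70,-50] → ·  [on edge]
    (2,3)@(5, 7): e=[0,50,-30] → ·  [on edge]
    (3,6)@(7, 13): e=[0,30,-10] → ·  [on edge]
    (2,7)@(5, 15): e=[16,2,2] → #
    (3,7)@(7, 15): e=[4,18,-2] → ·
    (2,8)@(5, 17): e=[20,-10,10] → ·
    (3,8)@(7, 17): e=[8,6,6] → #
    (4,8)@(9, 17): e=[-4,22,2] → ·
    (3,9)@(7, 19): e=[12,-6,14] → ·
    (4,9)@(9, 19): e=[0,10,10] → ·  [on edge]
  covered (2 px):
    · · · · ·
    · · · · ·
    · · · · ·
    · · · · ·
    · · · · ·
    · · · · ·
    · · · · ·
    · · # · ·
    · · · # ·
    · · · · ·
    · · · · ·
    · · · · ·
T2:
  2·area = 24  (B↔C swapped to make it positive)
  edge (4, 14)→(8, 2): d=(4,-12) top-left  bias=+0
  edge (8, 2)→(8, 8): d=(0,6) right/bottom  bias=-1
  edge (8, 8)→(4, 14): d=(-4,6) right/bottom  bias=-1
    (3,2)@(7, 5): e=[0,6,18] → #  [on edge]
    (4,2)@(9, 5): e=[24,-6,6] → ·
    (3,3)@(7, 7): e=[8,6,10] → #
    (4,3)@(9, 7): e=[32,-6,-2] → ·
    (3,4)@(7, 9): e=[16,6,2] → #
    (4,4)@(9, 9): e=[40,-6,-10] → ·
    (2,5)@(5, 11): e=[0,18,6] → #  [on edge]
    (3,5)@(7, 11): e=[24,6,-6] → ·
    (2,6)@(5, 13): e=[8,18,-2] → ·
    (1,8)@(3, 17): e=[0,30,-6] → ·  [on edge]
    (0,11)@(1, 23): e=[0,42,-18] → ·  [on edge]
  covered (4 px):
    · · · · ·
    · · · · ·
    · · · # ·
    · · · # ·
    · · · # ·
    · · # · ·
    · · · · ·
    · · · · ·
    · · · · ·
    · · · · ·
    · · · · ·
    · · · · ·
T3:
  2·area = 2  (B↔C swapped to make it positive)
  edge (4, 22)→(3, 23): d=(-1,1) right/bottom  bias=-1
  edge (3, 23)→(8, 16): d=(5,-7) top-left  bias=+0
  edge (8, 16)→(4, 22): d=(-4,6) right/bottom  bias=-1
    (4,8)@(9, 17): e=[0,12,-10] → ·  [on edge]
    (3,9)@(7, 19): e=[0,8,-6] → ·  [on edge]
    (2,10)@(5, 21): e=[0,4,-2] → ·  [on edge]
    (1,11)@(3, 23): e=[0,0,2] → ·  [on edge]
  covered (0 px):
    · · · · ·
    · · · · ·
    · · · · ·
    · · · · ·
    · · · · ·
    · · · · ·
    · · · · ·
    · · · · ·
    · · · · ·
    · · · · ·
    · · · · ·
    · · · · ·

Final: [[2,7],[3,8]]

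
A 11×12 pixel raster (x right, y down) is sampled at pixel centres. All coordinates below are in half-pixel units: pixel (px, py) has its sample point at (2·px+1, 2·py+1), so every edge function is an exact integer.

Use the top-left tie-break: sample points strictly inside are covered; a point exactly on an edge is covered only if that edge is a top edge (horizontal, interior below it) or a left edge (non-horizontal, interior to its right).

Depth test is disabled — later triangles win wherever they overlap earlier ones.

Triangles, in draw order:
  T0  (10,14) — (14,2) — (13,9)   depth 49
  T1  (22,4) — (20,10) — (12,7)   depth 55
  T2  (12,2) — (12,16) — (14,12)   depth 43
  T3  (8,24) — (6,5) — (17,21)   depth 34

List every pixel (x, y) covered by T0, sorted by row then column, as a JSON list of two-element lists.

T0:
  2·area = 16
  edge (10, 14)→(14, 2): d=(4,-12) top-left  bias=+0
  edge (14, 2)→(13, 9): d=(-1,7) right/bottom  bias=-1
  edge (13, 9)→(10, 14): d=(-3,5) right/bottom  bias=-1
    (6,2)@(13, 5): e=[0,4,12] → █  [on edge]
    (7,2)@(15, 5): e=[24,-10,2] → ·
    (6,3)@(13, 7): e=[8,2,6] → █
    (7,3)@(15, 7): e=[32,-12,-4] → ·
    (6,4)@(13, 9): e=[16,0,0] → ·  [on edge]
    (5,5)@(11, 11): e=[0,12,4] → █  [on edge]
    (6,5)@(13, 11): e=[24,-2,-6] → ·
    (5,6)@(11, 13): e=[8,10,-2] → ·
    (4,8)@(9, 17): e=[0,20,-4] → ·  [on edge]
    (3,9)@(7, 19): e=[-16,32,0] → ·  [on edge]
    (3,11)@(7, 23): e=[0,28,-12] → ·  [on edge]
    (5,11)@(11, 23): e=[48,0,-32] → ·  [on edge]
  covered (3 px):
    · · · · · · · · · · ·
    · · · · · · · · · · ·
    · · · · · · █ · · · ·
    · · · · · · █ · · · ·
    · · · · · · · · · · ·
    · · · · · █ · · · · ·
    · · · · · · · · · · ·
    · · · · · · · · · · ·
    · · · · · · · · · · ·
    · · · · · · · · · · ·
    · · · · · · · · · · ·
    · · · · · · · · · · ·
T1:
  2·area = 54
  edge (22, 4)→(20, 10): d=(-2,6) right/bottom  bias=-1
  edge (20, 10)→(12, 7): d=(-8,-3) top-left  bias=+0
  edge (12, 7)→(22, 4): d=(10,-3) top-left  bias=+0
    (9,2)@(19, 5): e=[16,37,1] → █
    (10,2)@(21, 5): e=[4,43,7] → █
    (6,3)@(13, 7): e=[48,3,3] → █
    (7,3)@(15, 7): e=[36,9,9] → █
    (8,3)@(17, 7): e=[24,15,15] → █
    (10,3)@(21, 7): e=[0,27,27] → ·  [on edge]
    (6,4)@(13, 9): e=[44,-13,23] → ·
    (7,4)@(15, 9): e=[32,-7,29] → ·
    (8,4)@(17, 9): e=[20,-1,35] → ·
    (9,4)@(19, 9): e=[8,5,41] → █
    (10,4)@(21, 9): e=[-4,11,47] → ·
    (9,5)@(19, 11): e=[4,-11,61] → ·
    (9,6)@(19, 13): e=[0,-27,81] → ·  [on edge]
    (8,9)@(17, 19): e=[0,-81,135] → ·  [on edge]
  covered (7 px):
    · · · · · · · · · · ·
    · · · · · · · · · · ·
    · · · · · · · · · █ █
    · · · · · · █ █ █ █ ·
    · · · · · · · · · █ ·
    · · · · · · · · · · ·
    · · · · · · · · · · ·
    · · · · · · · · · · ·
    · · · · · · · · · · ·
    · · · · · · · · · · ·
    · · · · · · · · · · ·
    · · · · · · · · · · ·
T2:
  2·area = 28  (B↔C swapped to make it positive)
  edge (12, 2)→(14, 12): d=(2,10) right/bottom  bias=-1
  edge (14, 12)→(12, 16): d=(-2,4) right/bottom  bias=-1
  edge (12, 16)→(12, 2): d=(0,-14) top-left  bias=+0
    (6,3)@(13, 7): e=[0,14,14] → ·  [on edge]
    (6,4)@(13, 9): e=[4,10,14] → █
    (7,4)@(15, 9): e=[-16,2,42] → ·
    (6,5)@(13, 11): e=[8,6,14] → █
    (7,5)@(15, 11): e=[-12,-2,42] → ·
    (6,6)@(13, 13): e=[12,2,14] → █
    (7,6)@(15, 13): e=[-8,-6,42] → ·
    (6,7)@(13, 15): e=[16,-2,14] → ·
    (7,8)@(15, 17): e=[0,-14,42] → ·  [on edge]
  covered (3 px):
    · · · · · · · · · · ·
    · · · · · · · · · · ·
    · · · · · · · · · · ·
    · · · · · · · · · · ·
    · · · · · · █ · · · ·
    · · · · · · █ · · · ·
    · · · · · · █ · · · ·
    · · · · · · · · · · ·
    · · · · · · · · · · ·
    · · · · · · · · · · ·
    · · · · · · · · · · ·
    · · · · · · · · · · ·
T3:
  2·area = 177
  edge (8, 24)→(6, 5): d=(-2,-19) top-left  bias=+0
  edge (6, 5)→(17, 21): d=(11,16) right/bottom  bias=-1
  edge (17, 21)→(8, 24): d=(-9,3) right/bottom  bias=-1
    (3,3)@(7, 7): e=[15,6,156] → █
    (4,3)@(9, 7): e=[53,-26,150] → ·
    (3,4)@(7, 9): e=[11,28,138] → █
    (4,4)@(9, 9): e=[49,-4,132] → ·
    (3,5)@(7, 11): e=[7,50,120] → █
    (4,5)@(9, 11): e=[45,18,114] → █
    (5,5)@(11, 11): e=[83,-14,108] → ·
    (3,6)@(7, 13): e=[3,72,102] → █
    (5,6)@(11, 13): e=[79,8,90] → █
    (6,6)@(13, 13): e=[117,-24,84] → ·
    (3,7)@(7, 15): e=[-1,94,84] → ·
    (4,7)@(9, 15): e=[37,62,78] → █
    (8,10)@(17, 21): e=[177,0,0] → ·  [on edge]
    (5,11)@(11, 23): e=[59,118,0] → ·  [on edge]
  covered (21 px):
    · · · · · · · · · · ·
    · · · · · · · · · · ·
    · · · · · · · · · · ·
    · · · █ · · · · · · ·
    · · · █ · · · · · · ·
    · · · █ █ · · · · · ·
    · · · █ █ █ · · · · ·
    · · · · █ █ · · · · ·
    · · · · █ █ █ · · · ·
    · · · · █ █ █ █ · · ·
    · · · · █ █ █ █ · · ·
    · · · · █ · · · · · ·

Final: [[6,2],[6,3],[5,5]]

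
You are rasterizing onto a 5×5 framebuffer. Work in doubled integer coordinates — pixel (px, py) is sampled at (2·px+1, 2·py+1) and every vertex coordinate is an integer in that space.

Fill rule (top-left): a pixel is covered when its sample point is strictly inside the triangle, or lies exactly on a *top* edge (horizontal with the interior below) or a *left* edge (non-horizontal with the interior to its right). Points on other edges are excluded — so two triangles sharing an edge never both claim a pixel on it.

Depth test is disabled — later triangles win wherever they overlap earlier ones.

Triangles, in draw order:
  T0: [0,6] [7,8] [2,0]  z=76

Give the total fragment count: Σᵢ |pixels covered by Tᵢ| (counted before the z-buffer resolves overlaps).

T0:
  2·area = 46  (B↔C swapped to make it positive)
  edge (0, 6)→(2, 0): d=(2,-6) top-left  bias=+0
  edge (2, 0)→(7, 8): d=(5,8) right/bottom  bias=-1
  edge (7, 8)→(0, 6): d=(-7,-2) top-left  bias=+0
    (0,1)@(1, 3): e=[0,23,23] → #  [on edge]
    (1,1)@(3, 3): e=[12,7,27] → #
    (2,1)@(5, 3): e=[24,-9,31] → ·
    (0,2)@(1, 5): e=[4,33,9] → #
    (2,2)@(5, 5): e=[28,1,17] → #
    (3,2)@(7, 5): e=[40,-15,21] → ·
    (0,3)@(1, 7): e=[8,43,-5] → ·
    (1,3)@(3, 7): e=[20,27,-1] → ·
    (2,3)@(5, 7): e=[32,11,3] → #
    (3,3)@(7, 7): e=[44,-5,7] → ·
    (2,4)@(5, 9): e=[36,21,-11] → ·
  covered (6 px):
    · · · · ·
    # # · · ·
    # # # · ·
    · · # · ·
    · · · · ·

Answer: 6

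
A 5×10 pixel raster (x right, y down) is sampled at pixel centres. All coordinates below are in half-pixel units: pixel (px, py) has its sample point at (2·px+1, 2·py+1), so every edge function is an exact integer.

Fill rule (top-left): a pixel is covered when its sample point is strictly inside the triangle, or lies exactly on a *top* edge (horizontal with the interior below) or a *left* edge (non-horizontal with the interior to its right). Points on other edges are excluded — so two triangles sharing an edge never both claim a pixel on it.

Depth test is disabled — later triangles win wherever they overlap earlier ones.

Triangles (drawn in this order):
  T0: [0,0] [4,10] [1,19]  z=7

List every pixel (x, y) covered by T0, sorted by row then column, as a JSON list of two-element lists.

T0:
  2·area = 66
  edge (0, 0)→(4, 10): d=(4,10) right/bottom  bias=-1
  edge (4, 10)→(1, 19): d=(-3,9) right/bottom  bias=-1
  edge (1, 19)→(0, 0): d=(-1,-19) top-left  bias=+0
    (3,0)@(7, 1): e=[-66,0,132] → ·  [on edge]
    (0,1)@(1, 3): e=[2,48,16] → █
    (1,1)@(3, 3): e=[-18,30,54] → ·
    (0,2)@(1, 5): e=[10,42,14] → █
    (1,2)@(3, 5): e=[-10,24,52] → ·
    (0,3)@(1, 7): e=[18,36,12] → █
    (1,3)@(3, 7): e=[-2,18,50] → ·
    (2,3)@(5, 7): e=[-22,0,88] → ·  [on edge]
    (0,4)@(1, 9): e=[26,30,10] → █
    (1,4)@(3, 9): e=[6,12,48] → █
    (2,4)@(5, 9): e=[-14,-6,86] → ·
    (0,5)@(1, 11): e=[34,24,8] → █
    (1,6)@(3, 13): e=[22,0,44] → ·  [on edge]
    (0,9)@(1, 19): e=[66,0,0] → ·  [on edge]
  covered (10 px):
    · · · · ·
    █ · · · ·
    █ · · · ·
    █ · · · ·
    █ █ · · ·
    █ █ · · ·
    █ · · · ·
    █ · · · ·
    █ · · · ·
    · · · · ·

Final: [[0,1],[0,2],[0,3],[0,4],[1,4],[0,5],[1,5],[0,6],[0,7],[0,8]]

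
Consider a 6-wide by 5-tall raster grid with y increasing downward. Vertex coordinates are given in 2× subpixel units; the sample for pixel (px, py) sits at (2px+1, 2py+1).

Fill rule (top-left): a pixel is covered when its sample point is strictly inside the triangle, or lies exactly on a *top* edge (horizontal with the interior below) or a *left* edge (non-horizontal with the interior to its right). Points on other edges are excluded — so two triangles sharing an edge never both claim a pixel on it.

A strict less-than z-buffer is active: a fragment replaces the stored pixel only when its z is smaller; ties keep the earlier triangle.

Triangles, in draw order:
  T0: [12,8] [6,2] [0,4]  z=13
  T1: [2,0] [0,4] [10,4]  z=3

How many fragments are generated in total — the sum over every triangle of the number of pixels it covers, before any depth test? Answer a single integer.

T0:
  2·area = 48  (B↔C swapped to make it positive)
  edge (12, 8)→(0, 4): d=(-12,-4) top-left  bias=+0
  edge (0, 4)→(6, 2): d=(6,-2) top-left  bias=+0
  edge (6, 2)→(12, 8): d=(6,6) right/bottom  bias=-1
    (2,0)@(5, 1): e=[56,-8,0] → .  [on edge]
    (4,0)@(9, 1): e=[72,0,-24] → .  [on edge]
    (1,1)@(3, 3): e=[24,0,24] → X  [on edge]
    (2,1)@(5, 3): e=[32,4,12] → X
    (3,1)@(7, 3): e=[40,8,0] → .  [on edge]
    (1,2)@(3, 5): e=[0,12,36] → X  [on edge]
    (3,2)@(7, 5): e=[16,20,12] → X
    (4,2)@(9, 5): e=[24,24,0] → .  [on edge]
    (1,3)@(3, 7): e=[-24,24,48] → .
    (2,3)@(5, 7): e=[-16,28,36] → .
    (3,3)@(7, 7): e=[-8,32,24] → .
    (4,3)@(9, 7): e=[0,36,12] → X  [on edge]
    (5,3)@(11, 7): e=[8,40,0] → .  [on edge]
  covered (6 px):
    . . . . . .
    . X X . . .
    . X X X . .
    . . . . X .
    . . . . . .
T1:
  2·area = 40  (B↔C swapped to make it positive)
  edge (2, 0)→(10, 4): d=(8,4) right/bottom  bias=-1
  edge (10, 4)→(0, 4): d=(-10,0) right/bottom  bias=-1
  edge (0, 4)→(2, 0): d=(2,-4) top-left  bias=+0
    (1,0)@(3, 1): e=[4,30,6] → X
    (2,0)@(5, 1): e=[-4,30,14] → .
    (0,1)@(1, 3): e=[28,10,2] → X
    (2,1)@(5, 3): e=[12,10,18] → X
    (3,1)@(7, 3): e=[4,10,26] → X
    (4,1)@(9, 3): e=[-4,10,34] → .
    (0,2)@(1, 5): e=[44,-10,6] → .
    (1,2)@(3, 5): e=[36,-10,14] → .
    (2,2)@(5, 5): e=[28,-10,22] → .
    (3,2)@(7, 5): e=[20,-10,30] → .
  covered (5 px):
    . X . . . .
    X X X X . .
    . . . . . .
    . . . . . .
    . . . . . .

Answer: 11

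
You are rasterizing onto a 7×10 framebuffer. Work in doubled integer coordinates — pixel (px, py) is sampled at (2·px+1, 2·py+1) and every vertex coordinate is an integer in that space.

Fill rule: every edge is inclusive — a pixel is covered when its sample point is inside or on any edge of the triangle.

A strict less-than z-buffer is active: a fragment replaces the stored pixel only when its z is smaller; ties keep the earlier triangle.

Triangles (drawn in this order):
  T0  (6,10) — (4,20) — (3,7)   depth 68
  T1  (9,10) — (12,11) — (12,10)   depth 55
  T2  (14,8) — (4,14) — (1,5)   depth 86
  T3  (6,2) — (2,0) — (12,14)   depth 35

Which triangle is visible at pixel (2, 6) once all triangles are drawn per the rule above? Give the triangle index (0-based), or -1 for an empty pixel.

T0:
  2·area = 36
  edge (6, 10)→(4, 20): d=(-2,10) inclusive
  edge (4, 20)→(3, 7): d=(-1,-13) inclusive
  edge (3, 7)→(6, 10): d=(3,3) inclusive
    (0,2)@(1, 5): e=[60,-24,0] → .  [on edge]
    (3,2)@(7, 5): e=[0,54,-18] → .  [on edge]
    (1,3)@(3, 7): e=[36,0,0] → X  [on edge]
    (2,3)@(5, 7): e=[16,26,-6] → .
    (1,4)@(3, 9): e=[32,-2,6] → .
    (2,4)@(5, 9): e=[12,24,0] → X  [on edge]
    (3,4)@(7, 9): e=[-8,50,-6] → .
    (2,5)@(5, 11): e=[8,22,6] → X
    (3,5)@(7, 11): e=[-12,48,0] → .  [on edge]
    (2,6)@(5, 13): e=[4,20,12] → X
    (3,6)@(7, 13): e=[-16,46,6] → .
    (4,6)@(9, 13): e=[-36,72,0] → .  [on edge]
    (2,7)@(5, 15): e=[0,18,18] → X  [on edge]
    (5,7)@(11, 15): e=[-60,96,0] → .  [on edge]
    (6,8)@(13, 17): e=[-84,120,0] → .  [on edge]
  covered (5 px):
    . . . . . . .
    . . . . . . .
    . . . . . . .
    . X . . . . .
    . . X . . . .
    . . X . . . .
    . . X . . . .
    . . X . . . .
    . . . . . . .
    . . . . . . .
T1:
  2·area = 3  (B↔C swapped to make it positive)
  edge (9, 10)→(12, 10): d=(3,0) inclusive
  edge (12, 10)→(12, 11): d=(0,1) inclusive
  edge (12, 11)→(9, 10): d=(-3,-1) inclusive
  covered (0 px):
    . . . . . . .
    . . . . . . .
    . . . . . . .
    . . . . . . .
    . . . . . . .
    . . . . . . .
    . . . . . . .
    . . . . . . .
    . . . . . . .
    . . . . . . .
T2:
  2·area = 108
  edge (14, 8)→(4, 14): d=(-10,6) inclusive
  edge (4, 14)→(1, 5): d=(-3,-9) inclusive
  edge (1, 5)→(14, 8): d=(13,3) inclusive
    (0,2)@(1, 5): e=[108,0,0] → X  [on edge]
    (1,2)@(3, 5): e=[96,18,-6] → .
    (0,3)@(1, 7): e=[88,-6,26] → .
    (1,3)@(3, 7): e=[76,12,20] → X
    (2,3)@(5, 7): e=[64,30,14] → X
    (3,3)@(7, 7): e=[52,48,8] → X
    (4,3)@(9, 7): e=[40,66,2] → X
    (5,3)@(11, 7): e=[28,84,-4] → .
    (1,4)@(3, 9): e=[56,6,46] → X
    (5,4)@(11, 9): e=[8,78,22] → X
    (6,4)@(13, 9): e=[-4,96,16] → .
    (1,5)@(3, 11): e=[36,0,72] → X  [on edge]
    (4,5)@(9, 11): e=[0,54,54] → X  [on edge]
    (2,8)@(5, 17): e=[-36,0,144] → .  [on edge]
  covered (15 px):
    . . . . . . .
    . . . . . . .
    X . . . . . .
    . X X X X . .
    . X X X X X .
    . X X X X . .
    . . X . . . .
    . . . . . . .
    . . . . . . .
    . . . . . . .
T3:
  2·area = 36  (B↔C swapped to make it positive)
  edge (6, 2)→(12, 14): d=(6,12) inclusive
  edge (12, 14)→(2, 0): d=(-10,-14) inclusive
  edge (2, 0)→(6, 2): d=(4,2) inclusive
    (1,0)@(3, 1): e=[30,4,2] → X
    (2,0)@(5, 1): e=[6,32,-2] → .
    (1,1)@(3, 3): e=[42,-16,10] → .
    (2,1)@(5, 3): e=[18,12,6] → X
    (3,1)@(7, 3): e=[-6,40,2] → .
    (2,2)@(5, 5): e=[30,-8,14] → .
    (3,2)@(7, 5): e=[6,20,10] → X
    (4,2)@(9, 5): e=[-18,48,6] → .
    (3,3)@(7, 7): e=[18,0,18] → X  [on edge]
    (4,3)@(9, 7): e=[-6,28,14] → .
    (3,4)@(7, 9): e=[30,-20,26] → .
    (4,4)@(9, 9): e=[6,8,22] → X
  covered (5 px):
    . X . . . . .
    . . X . . . .
    . . . X . . .
    . . . X . . .
    . . . . X . .
    . . . . . . .
    . . . . . . .
    . . . . . . .
    . . . . . . .
    . . . . . . .

Z-buffer (winner per pixel, '.' = empty):
  . 3 . . . . .
  . . 3 . . . .
  2 . . 3 . . .
  . 0 2 3 2 . .
  . 2 0 2 3 2 .
  . 2 0 2 2 . .
  . . 0 . . . .
  . . 0 . . . .
  . . . . . . .
  . . . . . . .

Result: 0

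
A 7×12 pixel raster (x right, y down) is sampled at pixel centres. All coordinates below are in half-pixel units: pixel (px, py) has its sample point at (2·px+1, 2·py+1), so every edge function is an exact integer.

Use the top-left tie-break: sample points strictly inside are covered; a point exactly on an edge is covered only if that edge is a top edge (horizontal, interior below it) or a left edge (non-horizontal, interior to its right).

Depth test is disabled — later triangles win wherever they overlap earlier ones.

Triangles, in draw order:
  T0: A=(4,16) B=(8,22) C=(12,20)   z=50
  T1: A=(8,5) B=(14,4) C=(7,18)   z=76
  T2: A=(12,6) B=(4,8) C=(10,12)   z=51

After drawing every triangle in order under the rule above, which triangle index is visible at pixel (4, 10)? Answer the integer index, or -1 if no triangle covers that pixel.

T0:
  2·area = 32  (B↔C swapped to make it positive)
  edge (4, 16)→(12, 20): d=(8,4) right/bottom  bias=-1
  edge (12, 20)→(8, 22): d=(-4,2) right/bottom  bias=-1
  edge (8, 22)→(4, 16): d=(-4,-6) top-left  bias=+0
    (2,8)@(5, 17): e=[4,26,2] → █
    (3,8)@(7, 17): e=[-4,22,14] → ·
    (2,9)@(5, 19): e=[20,18,-6] → ·
    (3,9)@(7, 19): e=[12,14,6] → █
    (4,9)@(9, 19): e=[4,10,18] → █
    (5,9)@(11, 19): e=[-4,6,30] → ·
    (3,10)@(7, 21): e=[28,6,-2] → ·
    (4,10)@(9, 21): e=[20,2,10] → █
    (5,10)@(11, 21): e=[12,-2,22] → ·
    (4,11)@(9, 23): e=[36,-6,2] → ·
  covered (4 px):
    · · · · · · ·
    · · · · · · ·
    · · · · · · ·
    · · · · · · ·
    · · · · · · ·
    · · · · · · ·
    · · · · · · ·
    · · · · · · ·
    · · █ · · · ·
    · · · █ █ · ·
    · · · · █ · ·
    · · · · · · ·
T1:
  2·area = 77
  edge (8, 5)→(14, 4): d=(6,-1) top-left  bias=+0
  edge (14, 4)→(7, 18): d=(-7,14) right/bottom  bias=-1
  edge (7, 18)→(8, 5): d=(1,-13) top-left  bias=+0
    (4,2)@(9, 5): e=[1,63,13] → █
    (5,2)@(11, 5): e=[3,35,39] → █
    (6,2)@(13, 5): e=[5,7,65] → █
    (4,3)@(9, 7): e=[13,49,15] → █
    (6,3)@(13, 7): e=[17,-7,67] → ·
    (4,4)@(9, 9): e=[25,35,17] → █
    (6,4)@(13, 9): e=[29,-21,69] → ·
    (4,5)@(9, 11): e=[37,21,19] → █
    (5,5)@(11, 11): e=[39,-7,45] → ·
    (4,6)@(9, 13): e=[49,7,21] → █
    (5,6)@(11, 13): e=[51,-21,47] → ·
    (4,7)@(9, 15): e=[61,-7,23] → ·
  covered (9 px):
    · · · · · · ·
    · · · · · · ·
    · · · · █ █ █
    · · · · █ █ ·
    · · · · █ █ ·
    · · · · █ · ·
    · · · · █ · ·
    · · · · · · ·
    · · · · · · ·
    · · · · · · ·
    · · · · · · ·
    · · · · · · ·
T2:
  2·area = 44  (B↔C swapped to make it positive)
  edge (12, 6)→(10, 12): d=(-2,6) right/bottom  bias=-1
  edge (10, 12)→(4, 8): d=(-6,-4) top-left  bias=+0
  edge (4, 8)→(12, 6): d=(8,-2) top-left  bias=+0
    (6,1)@(13, 3): e=[0,66,-22] → ·  [on edge]
    (4,3)@(9, 7): e=[16,26,2] → █
    (5,3)@(11, 7): e=[4,34,6] → █
    (6,3)@(13, 7): e=[-8,42,10] → ·
    (3,4)@(7, 9): e=[24,6,14] → █
    (5,4)@(11, 9): e=[0,22,22] → ·  [on edge]
    (3,5)@(7, 11): e=[20,-6,30] → ·
    (4,5)@(9, 11): e=[8,2,34] → █
    (5,5)@(11, 11): e=[-4,10,38] → ·
    (4,6)@(9, 13): e=[4,-10,50] → ·
    (4,7)@(9, 15): e=[0,-22,66] → ·  [on edge]
    (3,10)@(7, 21): e=[0,-66,110] → ·  [on edge]
  covered (5 px):
    · · · · · · ·
    · · · · · · ·
    · · · · · · ·
    · · · · █ █ ·
    · · · █ █ · ·
    · · · · █ · ·
    · · · · · · ·
    · · · · · · ·
    · · · · · · ·
    · · · · · · ·
    · · · · · · ·
    · · · · · · ·

Z-buffer (winner per pixel, '.' = empty):
  . . . . . . .
  . . . . . . .
  . . . . 1 1 1
  . . . . 2 2 .
  . . . 2 2 1 .
  . . . . 2 . .
  . . . . 1 . .
  . . . . . . .
  . . 0 . . . .
  . . . 0 0 . .
  . . . . 0 . .
  . . . . . . .

Result: 0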